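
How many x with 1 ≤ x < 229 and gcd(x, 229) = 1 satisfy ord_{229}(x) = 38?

φ(229) = 229 − 1 = 228 = 2^2 · 3 · 19.
Since (Z/229Z)^× is cyclic of order 228, the number of elements of order d is φ(d) when d | 228 and 0 otherwise.
38 = 2 · 19 divides 228, and φ(38) = 18.

18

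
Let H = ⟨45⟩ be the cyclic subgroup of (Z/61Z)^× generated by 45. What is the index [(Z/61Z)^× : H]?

2

The order of 45 must divide φ(61) = 61 − 1 = 60 = 2^2 · 3 · 5.
Divisors of 60: 1, 2, 3, 4, 5, 6, 10, 12, 15, 20, 30, 60.
Test each divisor d:
45^1 ≡ 45
45^2 ≡ 12
45^3 ≡ 52
45^4 ≡ 22
45^5 ≡ 14
45^6 ≡ 20
45^10 ≡ 13
45^12 ≡ 34
45^15 ≡ 60
45^20 ≡ 47
45^30 ≡ 1
The order of 45 is 30, so the subgroup it generates has 30 elements.
The index is φ(61) / ord(45) = 60 / 30 = 2.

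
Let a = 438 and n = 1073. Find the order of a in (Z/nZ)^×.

28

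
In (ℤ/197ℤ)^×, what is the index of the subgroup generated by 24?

The order of 24 must divide φ(197) = 197 − 1 = 196 = 2^2 · 7^2.
Divisors of 196: 1, 2, 4, 7, 14, 28, 49, 98, 196.
Check 24^d mod 197 for each divisor in increasing order:
24^1 ≡ 24 (mod 197)
24^2 ≡ 182 (mod 197)
24^4 ≡ 28 (mod 197)
24^7 ≡ 164 (mod 197)
24^14 ≡ 104 (mod 197)
24^28 ≡ 178 (mod 197)
24^49 ≡ 1 (mod 197) ✓
The order of 24 is 49, so the subgroup it generates has 49 elements.
[(Z/197Z)^× : ⟨24⟩] = 196/49 = 4.

4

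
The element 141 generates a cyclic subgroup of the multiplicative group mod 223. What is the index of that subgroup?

By Lagrange's theorem, ord_223(141) divides φ(223) = 223 − 1 = 222 = 2 · 3 · 37.
Divisors of 222: 1, 2, 3, 6, 37, 74, 111, 222.
Evaluate successive powers at the divisors of 222:
141^1 ≡ 141 (mod 223)
141^2 ≡ 34 (mod 223)
141^3 ≡ 111 (mod 223)
141^6 ≡ 56 (mod 223)
141^37 ≡ 222 (mod 223)
141^74 ≡ 1 (mod 223) ✓
The order of 141 is 74, so the subgroup it generates has 74 elements.
The index is φ(223) / ord(141) = 222 / 74 = 3.

3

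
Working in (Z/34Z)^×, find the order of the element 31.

16

The order of 31 must divide φ(34) = φ(2)·φ(17) = 1·16 = 16 = 2^4.
Divisors of 16: 1, 2, 4, 8, 16.
Test each divisor d:
31^1 ≡ 31 (mod 34)
31^2 ≡ 9 (mod 34)
31^4 ≡ 13 (mod 34)
31^8 ≡ 33 (mod 34)
31^16 ≡ 1 (mod 34) ✓
Therefore the multiplicative order of 31 modulo 34 is 16.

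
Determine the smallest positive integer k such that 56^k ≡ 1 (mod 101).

ord(56) | φ(101) = 101 − 1 = 100 = 2^2 · 5^2.
Divisors of 100: 1, 2, 4, 5, 10, 20, 25, 50, 100.
Compute 56^d (mod 101) for the divisors d until we hit 1:
56^1 ≡ 56 (mod 101)
56^2 ≡ 5 (mod 101)
56^4 ≡ 25 (mod 101)
56^5 ≡ 87 (mod 101)
56^10 ≡ 95 (mod 101)
56^20 ≡ 36 (mod 101)
56^25 ≡ 1 (mod 101) ✓
The smallest such exponent is 25, so the order of 56 is 25.

25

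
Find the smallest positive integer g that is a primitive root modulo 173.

2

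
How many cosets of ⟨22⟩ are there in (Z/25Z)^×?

By Lagrange's theorem, ord_25(22) divides φ(25) = φ(5^2) = 5·(5−1) = 20 = 2^2 · 5.
Divisors of 20: 1, 2, 4, 5, 10, 20.
Compute 22^d (mod 25) for the divisors d until we hit 1:
22^1 ≡ 22
22^2 ≡ 9
22^4 ≡ 6
22^5 ≡ 7
22^10 ≡ 24
22^20 ≡ 1
The order of 22 is 20, so the subgroup it generates has 20 elements.
Index = |(Z/25Z)^×| / |⟨22⟩| = 20 / 20 = 1.

1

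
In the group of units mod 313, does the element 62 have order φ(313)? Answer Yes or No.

Yes

φ(313) = 313 − 1 = 312 = 2^3 · 3 · 13.
62 is a primitive root mod 313 iff 62^(φ(313)/q) ≢ 1 for every prime q | φ(313), i.e. q ∈ {2, 3, 13}.
62^156 ≡ 312 (mod 313)  [q = 2: ≢ 1 ✓]
62^104 ≡ 98 (mod 313)  [q = 3: ≢ 1 ✓]
62^24 ≡ 150 (mod 313)  [q = 13: ≢ 1 ✓]
Every test exponent gives a nontrivial residue, hence 62 generates the full group.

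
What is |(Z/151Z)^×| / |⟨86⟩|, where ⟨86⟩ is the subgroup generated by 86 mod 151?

The order of 86 must divide φ(151) = 151 − 1 = 150 = 2 · 3 · 5^2.
Divisors of 150: 1, 2, 3, 5, 6, 10, 15, 25, 30, 50, 75, 150.
Check 86^d mod 151 for each divisor in increasing order:
86^1 ≡ 86 (mod 151)
86^2 ≡ 148 (mod 151)
86^3 ≡ 44 (mod 151)
86^5 ≡ 19 (mod 151)
86^6 ≡ 124 (mod 151)
86^10 ≡ 59 (mod 151)
86^15 ≡ 64 (mod 151)
86^25 ≡ 1 (mod 151) ✓
The order of 86 is 25, so the subgroup it generates has 25 elements.
[(Z/151Z)^× : ⟨86⟩] = 150/25 = 6.

6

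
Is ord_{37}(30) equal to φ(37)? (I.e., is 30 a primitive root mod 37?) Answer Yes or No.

φ(37) = 37 − 1 = 36 = 2^2 · 3^2.
30 is a primitive root mod 37 iff 30^(φ(37)/q) ≢ 1 for every prime q | φ(37), i.e. q ∈ {2, 3}.
30^18 ≡ 1 (mod 37)  [q = 2: ≡ 1 ✗]
30^12 ≡ 10 (mod 37)  [q = 3: ≢ 1 ✓]
30^18 ≡ 1 shows ord(30) | 18, strictly less than φ(37); not a primitive root.

No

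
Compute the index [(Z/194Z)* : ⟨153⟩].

1

ord(153) | φ(194) = φ(2)·φ(97) = 1·96 = 96 = 2^5 · 3.
Divisors of 96: 1, 2, 3, 4, 6, 8, 12, 16, 24, 32, 48, 96.
Evaluate successive powers at the divisors of 96:
153^1 ≡ 153 (mod 194)
153^2 ≡ 129 (mod 194)
153^3 ≡ 143 (mod 194)
153^4 ≡ 151 (mod 194)
153^6 ≡ 79 (mod 194)
153^8 ≡ 103 (mod 194)
153^12 ≡ 33 (mod 194)
153^16 ≡ 133 (mod 194)
153^24 ≡ 119 (mod 194)
153^32 ≡ 35 (mod 194)
153^48 ≡ 193 (mod 194)
153^96 ≡ 1 (mod 194) ✓
Thus |⟨153⟩| = ord(153) = 96.
Index = |(Z/194Z)^×| / |⟨153⟩| = 96 / 96 = 1.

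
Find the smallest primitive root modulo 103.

5

φ(103) = 103 − 1 = 102 = 2 · 3 · 17.
Test candidates g = 2, 3, … against the prime factors q ∈ {2, 3, 17} of φ(103): g is a generator iff g^(102/q) ≢ 1 for every such q.
g = 2: 2^51 ≡ 1 — hits 1, so not a primitive root.
g = 3: 3^51 ≡ 102; 3^34 ≡ 1 — hits 1, so not a primitive root.
g = 4: 4^51 ≡ 1 — hits 1, so not a primitive root.
g = 5: 5^51 ≡ 102; 5^34 ≡ 56; 5^6 ≡ 72 — none is 1, so 5 is a primitive root.
So 5 is the smallest generator of (Z/103Z)^×.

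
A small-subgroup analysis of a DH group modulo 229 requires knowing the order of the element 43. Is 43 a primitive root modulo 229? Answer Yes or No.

φ(229) = 229 − 1 = 228 = 2^2 · 3 · 19.
43 is a primitive root mod 229 iff 43^(φ(229)/q) ≢ 1 for every prime q | φ(229), i.e. q ∈ {2, 3, 19}.
43^114 ≡ 1 (mod 229)  [q = 2: ≡ 1 ✗]
43^76 ≡ 1 (mod 229)  [q = 3: ≡ 1 ✗]
43^12 ≡ 53 (mod 229)  [q = 19: ≢ 1 ✓]
The check at q = 2 fails, so 43 generates a proper subgroup.

No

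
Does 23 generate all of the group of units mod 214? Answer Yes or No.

No

φ(214) = φ(2)·φ(107) = 1·106 = 106 = 2 · 53.
It suffices to check that the order of 23 is not a proper divisor of 106: compute 23^(106/q) for q ∈ {2, 53}.
23^53 ≡ 1 (mod 214)  [q = 2: ≡ 1 ✗]
23^2 ≡ 101 (mod 214)  [q = 53: ≢ 1 ✓]
Since 23^53 ≡ 1, the order of 23 divides 53 < 106, so 23 is not a primitive root.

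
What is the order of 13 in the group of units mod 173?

By Lagrange's theorem, ord_173(13) divides φ(173) = 173 − 1 = 172 = 2^2 · 43.
Divisors of 172: 1, 2, 4, 43, 86, 172.
Test each divisor d:
13^1 ≡ 13 (mod 173)
13^2 ≡ 169 (mod 173)
13^4 ≡ 16 (mod 173)
13^43 ≡ 172 (mod 173)
13^86 ≡ 1 (mod 173) ✓
Hence ord(13) = 86.

86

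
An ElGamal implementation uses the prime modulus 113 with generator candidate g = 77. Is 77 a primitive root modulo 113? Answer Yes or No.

No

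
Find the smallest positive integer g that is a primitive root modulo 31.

3

φ(31) = 31 − 1 = 30 = 2 · 3 · 5.
g is a primitive root iff g^(30/q) ≢ 1 (mod 31) for each prime q ∈ {2, 3, 5}.
g = 2: 2^15 ≡ 1 — hits 1, so not a primitive root.
g = 3: 3^15 ≡ 30; 3^10 ≡ 25; 3^6 ≡ 16 — none is 1, so 3 is a primitive root.
Hence the least primitive root of 31 is 3.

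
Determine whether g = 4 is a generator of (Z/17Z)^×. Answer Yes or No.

φ(17) = 17 − 1 = 16 = 2^4.
Test 4^(16/q) mod 17 for each prime factor q of 16:
4^8 ≡ 1 (mod 17)  [q = 2: ≡ 1 ✗]
4^8 ≡ 1 shows ord(4) | 8, strictly less than φ(17); not a primitive root.

No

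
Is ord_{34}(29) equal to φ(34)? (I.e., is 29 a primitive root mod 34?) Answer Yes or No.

φ(34) = φ(2)·φ(17) = 1·16 = 16 = 2^4.
An element g generates (Z/34Z)^× iff g^(16/q) ≢ 1 (mod 34) for each prime q ∈ {2}.
29^8 ≡ 33 (mod 34)  [q = 2: ≢ 1 ✓]
All checks pass, so 29 has order 16 and is a primitive root modulo 34.

Yes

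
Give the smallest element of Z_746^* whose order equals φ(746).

φ(746) = φ(2)·φ(373) = 1·372 = 372 = 2^2 · 3 · 31.
Test candidates g = 2, 3, … against the prime factors q ∈ {2, 3, 31} of φ(746): g is a generator iff g^(372/q) ≢ 1 for every such q.
g = 2: gcd(2, 746) = 2 > 1, not a unit — skip.
g = 3: 3^186 ≡ 1 — hits 1, so not a primitive root.
g = 4: gcd(4, 746) = 2 > 1, not a unit — skip.
g = 5: 5^186 ≡ 745; 5^124 ≡ 657; 5^12 ≡ 189 — none is 1, so 5 is a primitive root.
Hence the least primitive root of 746 is 5.

5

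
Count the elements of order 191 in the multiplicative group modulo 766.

φ(766) = φ(2)·φ(383) = 1·382 = 382 = 2 · 191.
(Z/766Z)^× is cyclic (|G| = 382); a cyclic group of order m has exactly φ(d) elements of each order d | m, and none otherwise.
191 | 382, and φ(191) = 191 − 1 = 190.

190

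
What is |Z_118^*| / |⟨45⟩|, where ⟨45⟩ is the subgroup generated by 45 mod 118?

2

Since 45 ∈ (Z/118Z)^×, its order divides φ(118) = φ(2)·φ(59) = 1·58 = 58 = 2 · 29.
Divisors of 58: 1, 2, 29, 58.
Check 45^d mod 118 for each divisor in increasing order:
45^1 ≡ 45 (mod 118)
45^2 ≡ 19 (mod 118)
45^29 ≡ 1 (mod 118) ✓
The order of 45 is 29, so the subgroup it generates has 29 elements.
[(Z/118Z)^× : ⟨45⟩] = 58/29 = 2.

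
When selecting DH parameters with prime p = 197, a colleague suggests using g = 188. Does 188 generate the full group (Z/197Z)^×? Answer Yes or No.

No

φ(197) = 197 − 1 = 196 = 2^2 · 7^2.
188 is a primitive root mod 197 iff 188^(φ(197)/q) ≢ 1 for every prime q | φ(197), i.e. q ∈ {2, 7}.
188^98 ≡ 1 (mod 197)  [q = 2: ≡ 1 ✗]
188^28 ≡ 114 (mod 197)  [q = 7: ≢ 1 ✓]
Since 188^98 ≡ 1, the order of 188 divides 98 < 196, so 188 is not a primitive root.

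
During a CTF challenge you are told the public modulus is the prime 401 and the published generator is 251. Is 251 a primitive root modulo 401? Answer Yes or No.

φ(401) = 401 − 1 = 400 = 2^4 · 5^2.
Test 251^(400/q) mod 401 for each prime factor q of 400:
251^200 ≡ 400 (mod 401)  [q = 2: ≢ 1 ✓]
251^80 ≡ 318 (mod 401)  [q = 5: ≢ 1 ✓]
All checks pass, so 251 has order 400 and is a primitive root modulo 401.

Yes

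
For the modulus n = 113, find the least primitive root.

3

φ(113) = 113 − 1 = 112 = 2^4 · 7.
g is a primitive root iff g^(112/q) ≢ 1 (mod 113) for each prime q ∈ {2, 7}.
g = 2: 2^56 ≡ 1 — hits 1, so not a primitive root.
g = 3: 3^56 ≡ 112; 3^16 ≡ 49 — none is 1, so 3 is a primitive root.
So 3 is the smallest generator of (Z/113Z)^×.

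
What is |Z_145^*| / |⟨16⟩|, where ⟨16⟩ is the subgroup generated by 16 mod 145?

16

Since 16 ∈ (Z/145Z)^×, its order divides φ(145) = φ(5·29) = (5−1)·(29−1) = 4·28 = 112 = 2^4 · 7.
Divisors of 112: 1, 2, 4, 7, 8, 14, 16, 28, 56, 112.
Evaluate successive powers at the divisors of 112:
16^1 ≡ 16 (mod 145)
16^2 ≡ 111 (mod 145)
16^4 ≡ 141 (mod 145)
16^7 ≡ 1 (mod 145) ✓
Thus |⟨16⟩| = ord(16) = 7.
The index is φ(145) / ord(16) = 112 / 7 = 16.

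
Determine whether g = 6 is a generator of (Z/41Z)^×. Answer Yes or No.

φ(41) = 41 − 1 = 40 = 2^3 · 5.
6 is a primitive root mod 41 iff 6^(φ(41)/q) ≢ 1 for every prime q | φ(41), i.e. q ∈ {2, 5}.
6^20 ≡ 40 (mod 41)  [q = 2: ≢ 1 ✓]
6^8 ≡ 10 (mod 41)  [q = 5: ≢ 1 ✓]
Every test exponent gives a nontrivial residue, hence 6 generates the full group.

Yes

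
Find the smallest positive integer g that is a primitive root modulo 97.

φ(97) = 97 − 1 = 96 = 2^5 · 3.
Test candidates g = 2, 3, … against the prime factors q ∈ {2, 3} of φ(97): g is a generator iff g^(96/q) ≢ 1 for every such q.
g = 2: 2^48 ≡ 1 — hits 1, so not a primitive root.
g = 3: 3^48 ≡ 1 — hits 1, so not a primitive root.
g = 4: 4^48 ≡ 1 — hits 1, so not a primitive root.
g = 5: 5^48 ≡ 96; 5^32 ≡ 35 — none is 1, so 5 is a primitive root.
The smallest primitive root modulo 97 is 5.

5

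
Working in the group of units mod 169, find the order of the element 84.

Since 84 ∈ (Z/169Z)^×, its order divides φ(169) = φ(13^2) = 13·(13−1) = 156 = 2^2 · 3 · 13.
Divisors of 156: 1, 2, 3, 4, 6, 12, 13, 26, 39, 52, 78, 156.
Compute 84^d (mod 169) for the divisors d until we hit 1:
84^1 ≡ 84 (mod 169)
84^2 ≡ 127 (mod 169)
84^3 ≡ 21 (mod 169)
84^4 ≡ 74 (mod 169)
84^6 ≡ 103 (mod 169)
84^12 ≡ 131 (mod 169)
84^13 ≡ 19 (mod 169)
84^26 ≡ 23 (mod 169)
84^39 ≡ 99 (mod 169)
84^52 ≡ 22 (mod 169)
84^78 ≡ 168 (mod 169)
84^156 ≡ 1 (mod 169) ✓
Hence ord(84) = 156.

156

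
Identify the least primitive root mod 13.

2

φ(13) = 13 − 1 = 12 = 2^2 · 3.
Test candidates g = 2, 3, … against the prime factors q ∈ {2, 3} of φ(13): g is a generator iff g^(12/q) ≢ 1 for every such q.
g = 2: 2^6 ≡ 12; 2^4 ≡ 3 — none is 1, so 2 is a primitive root.
The smallest primitive root modulo 13 is 2.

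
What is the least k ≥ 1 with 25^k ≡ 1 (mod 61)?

15

Since 25 ∈ (Z/61Z)^×, its order divides φ(61) = 61 − 1 = 60 = 2^2 · 3 · 5.
Divisors of 60: 1, 2, 3, 4, 5, 6, 10, 12, 15, 20, 30, 60.
Test each divisor d:
25^1 ≡ 25 (mod 61)
25^2 ≡ 15 (mod 61)
25^3 ≡ 9 (mod 61)
25^4 ≡ 42 (mod 61)
25^5 ≡ 13 (mod 61)
25^6 ≡ 20 (mod 61)
25^10 ≡ 47 (mod 61)
25^12 ≡ 34 (mod 61)
25^15 ≡ 1 (mod 61) ✓
Hence ord(25) = 15.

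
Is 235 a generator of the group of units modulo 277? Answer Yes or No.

No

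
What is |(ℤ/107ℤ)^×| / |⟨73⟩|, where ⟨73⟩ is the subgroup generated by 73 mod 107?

1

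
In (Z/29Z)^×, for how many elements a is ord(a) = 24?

0

φ(29) = 29 − 1 = 28 = 2^2 · 7.
Since (Z/29Z)^× is cyclic of order 28, the number of elements of order d is φ(d) when d | 28 and 0 otherwise.
Here 28 is not a multiple of 24, so there are no elements of order 24.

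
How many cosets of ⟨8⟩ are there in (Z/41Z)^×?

ord(8) | φ(41) = 41 − 1 = 40 = 2^3 · 5.
Divisors of 40: 1, 2, 4, 5, 8, 10, 20, 40.
Evaluate successive powers at the divisors of 40:
8^1 ≡ 8
8^2 ≡ 23
8^4 ≡ 37
8^5 ≡ 9
8^8 ≡ 16
8^10 ≡ 40
8^20 ≡ 1
So ord_41(8) = 20, hence |⟨8⟩| = 20.
The index is φ(41) / ord(8) = 40 / 20 = 2.

2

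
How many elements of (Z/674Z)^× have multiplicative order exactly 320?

φ(674) = φ(2)·φ(337) = 1·336 = 336 = 2^4 · 3 · 7.
Since (Z/674Z)^× is cyclic of order 336, the number of elements of order d is φ(d) when d | 336 and 0 otherwise.
Since 320 ∤ 336, the count is 0.

0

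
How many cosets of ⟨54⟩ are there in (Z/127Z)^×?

Since 54 ∈ (Z/127Z)^×, its order divides φ(127) = 127 − 1 = 126 = 2 · 3^2 · 7.
Divisors of 126: 1, 2, 3, 6, 7, 9, 14, 18, 21, 42, 63, 126.
Evaluate successive powers at the divisors of 126:
54^1 ≡ 54 (mod 127)
54^2 ≡ 122 (mod 127)
54^3 ≡ 111 (mod 127)
54^6 ≡ 2 (mod 127)
54^7 ≡ 108 (mod 127)
54^9 ≡ 95 (mod 127)
54^14 ≡ 107 (mod 127)
54^18 ≡ 8 (mod 127)
54^21 ≡ 126 (mod 127)
54^42 ≡ 1 (mod 127) ✓
Thus |⟨54⟩| = ord(54) = 42.
The index is φ(127) / ord(54) = 126 / 42 = 3.

3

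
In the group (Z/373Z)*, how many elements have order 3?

2

φ(373) = 373 − 1 = 372 = 2^2 · 3 · 31.
(Z/373Z)^× is cyclic (|G| = 372); a cyclic group of order m has exactly φ(d) elements of each order d | m, and none otherwise.
3 | 372, and φ(3) = 3 − 1 = 2.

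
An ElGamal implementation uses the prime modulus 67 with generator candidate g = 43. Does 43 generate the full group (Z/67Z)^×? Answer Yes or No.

No

φ(67) = 67 − 1 = 66 = 2 · 3 · 11.
It suffices to check that the order of 43 is not a proper divisor of 66: compute 43^(66/q) for q ∈ {2, 3, 11}.
43^33 ≡ 66 (mod 67)  [q = 2: ≢ 1 ✓]
43^22 ≡ 1 (mod 67)  [q = 3: ≡ 1 ✗]
43^6 ≡ 15 (mod 67)  [q = 11: ≢ 1 ✓]
43^22 ≡ 1 shows ord(43) | 22, strictly less than φ(67); not a primitive root.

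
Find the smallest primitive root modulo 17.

3

φ(17) = 17 − 1 = 16 = 2^4.
Test candidates g = 2, 3, … against the prime factors q ∈ {2} of φ(17): g is a generator iff g^(16/q) ≢ 1 for every such q.
g = 2: 2^8 ≡ 1 — hits 1, so not a primitive root.
g = 3: 3^8 ≡ 16 — none is 1, so 3 is a primitive root.
So 3 is the smallest generator of (Z/17Z)^×.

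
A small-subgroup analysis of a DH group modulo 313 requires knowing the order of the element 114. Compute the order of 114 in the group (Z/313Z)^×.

52

The order of 114 must divide φ(313) = 313 − 1 = 312 = 2^3 · 3 · 13.
Divisors of 312: 1, 2, 3, 4, 6, 8, 12, 13, 24, 26, 39, 52, 78, 104, 156, 312.
Evaluate successive powers at the divisors of 312:
114^1 ≡ 114 (mod 313)
114^2 ≡ 163 (mod 313)
114^3 ≡ 115 (mod 313)
114^4 ≡ 277 (mod 313)
114^6 ≡ 79 (mod 313)
114^8 ≡ 44 (mod 313)
114^12 ≡ 294 (mod 313)
114^13 ≡ 25 (mod 313)
114^24 ≡ 48 (mod 313)
114^26 ≡ 312 (mod 313)
114^39 ≡ 288 (mod 313)
114^52 ≡ 1 (mod 313) ✓
Therefore the multiplicative order of 114 modulo 313 is 52.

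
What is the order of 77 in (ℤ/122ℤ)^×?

15

Since 77 ∈ (Z/122Z)^×, its order divides φ(122) = φ(2)·φ(61) = 1·60 = 60 = 2^2 · 3 · 5.
Divisors of 60: 1, 2, 3, 4, 5, 6, 10, 12, 15, 20, 30, 60.
Evaluate successive powers at the divisors of 60:
77^1 ≡ 77 (mod 122)
77^2 ≡ 73 (mod 122)
77^3 ≡ 9 (mod 122)
77^4 ≡ 83 (mod 122)
77^5 ≡ 47 (mod 122)
77^6 ≡ 81 (mod 122)
77^10 ≡ 13 (mod 122)
77^12 ≡ 95 (mod 122)
77^15 ≡ 1 (mod 122) ✓
Therefore the multiplicative order of 77 modulo 122 is 15.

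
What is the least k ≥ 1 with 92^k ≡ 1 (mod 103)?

ord(92) | φ(103) = 103 − 1 = 102 = 2 · 3 · 17.
Divisors of 102: 1, 2, 3, 6, 17, 34, 51, 102.
Compute 92^d (mod 103) for the divisors d until we hit 1:
92^1 ≡ 92 (mod 103)
92^2 ≡ 18 (mod 103)
92^3 ≡ 8 (mod 103)
92^6 ≡ 64 (mod 103)
92^17 ≡ 46 (mod 103)
92^34 ≡ 56 (mod 103)
92^51 ≡ 1 (mod 103) ✓
Therefore the multiplicative order of 92 modulo 103 is 51.

51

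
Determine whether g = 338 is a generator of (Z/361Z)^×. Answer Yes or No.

Yes

φ(361) = φ(19^2) = 19·(19−1) = 342 = 2 · 3^2 · 19.
An element g generates (Z/361Z)^× iff g^(342/q) ≢ 1 (mod 361) for each prime q ∈ {2, 3, 19}.
338^171 ≡ 360 (mod 361)  [q = 2: ≢ 1 ✓]
338^114 ≡ 68 (mod 361)  [q = 3: ≢ 1 ✓]
338^18 ≡ 20 (mod 361)  [q = 19: ≢ 1 ✓]
All checks pass, so 338 has order 342 and is a primitive root modulo 361.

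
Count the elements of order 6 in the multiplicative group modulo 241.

φ(241) = 241 − 1 = 240 = 2^4 · 3 · 5.
In a cyclic group of order 240, there are φ(d) elements of order d for each divisor d of 240, and zero for non-divisors.
6 = 2 · 3 divides 240, and φ(6) = 2.

2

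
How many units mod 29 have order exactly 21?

0

φ(29) = 29 − 1 = 28 = 2^2 · 7.
(Z/29Z)^× is cyclic (|G| = 28); a cyclic group of order m has exactly φ(d) elements of each order d | m, and none otherwise.
Since 21 ∤ 28, the count is 0.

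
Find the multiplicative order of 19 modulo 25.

By Lagrange's theorem, ord_25(19) divides φ(25) = φ(5^2) = 5·(5−1) = 20 = 2^2 · 5.
Divisors of 20: 1, 2, 4, 5, 10, 20.
Evaluate successive powers at the divisors of 20:
19^1 ≡ 19 (mod 25)
19^2 ≡ 11 (mod 25)
19^4 ≡ 21 (mod 25)
19^5 ≡ 24 (mod 25)
19^10 ≡ 1 (mod 25) ✓
Therefore the multiplicative order of 19 modulo 25 is 10.

10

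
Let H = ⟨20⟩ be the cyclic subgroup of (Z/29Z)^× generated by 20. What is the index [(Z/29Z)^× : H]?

The order of 20 must divide φ(29) = 29 − 1 = 28 = 2^2 · 7.
Divisors of 28: 1, 2, 4, 7, 14, 28.
Test each divisor d:
20^1 ≡ 20
20^2 ≡ 23
20^4 ≡ 7
20^7 ≡ 1
Thus |⟨20⟩| = ord(20) = 7.
Index = |(Z/29Z)^×| / |⟨20⟩| = 28 / 7 = 4.

4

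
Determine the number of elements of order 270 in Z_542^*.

72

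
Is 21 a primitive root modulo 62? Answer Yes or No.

Yes

φ(62) = φ(2)·φ(31) = 1·30 = 30 = 2 · 3 · 5.
An element g generates (Z/62Z)^× iff g^(30/q) ≢ 1 (mod 62) for each prime q ∈ {2, 3, 5}.
21^15 ≡ 61 (mod 62)  [q = 2: ≢ 1 ✓]
21^10 ≡ 5 (mod 62)  [q = 3: ≢ 1 ✓]
21^6 ≡ 33 (mod 62)  [q = 5: ≢ 1 ✓]
None equal 1, so ord_62(21) = 30: 21 is a primitive root.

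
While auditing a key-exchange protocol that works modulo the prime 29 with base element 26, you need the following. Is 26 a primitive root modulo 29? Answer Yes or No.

φ(29) = 29 − 1 = 28 = 2^2 · 7.
26 is a primitive root mod 29 iff 26^(φ(29)/q) ≢ 1 for every prime q | φ(29), i.e. q ∈ {2, 7}.
26^14 ≡ 28 (mod 29)  [q = 2: ≢ 1 ✓]
26^4 ≡ 23 (mod 29)  [q = 7: ≢ 1 ✓]
None equal 1, so ord_29(26) = 28: 26 is a primitive root.

Yes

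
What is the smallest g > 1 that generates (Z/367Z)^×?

6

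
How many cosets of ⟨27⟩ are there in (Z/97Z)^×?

By Lagrange's theorem, ord_97(27) divides φ(97) = 97 − 1 = 96 = 2^5 · 3.
Divisors of 96: 1, 2, 3, 4, 6, 8, 12, 16, 24, 32, 48, 96.
Check 27^d mod 97 for each divisor in increasing order:
27^1 ≡ 27
27^2 ≡ 50
27^3 ≡ 89
27^4 ≡ 75
27^6 ≡ 64
27^8 ≡ 96
27^12 ≡ 22
27^16 ≡ 1
The order of 27 is 16, so the subgroup it generates has 16 elements.
Index = |(Z/97Z)^×| / |⟨27⟩| = 96 / 16 = 6.

6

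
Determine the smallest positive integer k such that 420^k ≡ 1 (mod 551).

By Lagrange's theorem, ord_551(420) divides φ(551) = φ(19·29) = (19−1)·(29−1) = 18·28 = 504 = 2^3 · 3^2 · 7.
Divisors of 504: 1, 2, 3, 4, 6, 7, 8, 9, 12, 14, 18, 21, 24, 28, 36, 42, 56, 63, 72, 84, 126, 168, 252, 504.
Check 420^d mod 551 for each divisor in increasing order:
420^1 ≡ 420
420^2 ≡ 80
420^3 ≡ 540
420^4 ≡ 339
420^6 ≡ 121
420^7 ≡ 128
420^8 ≡ 313
420^9 ≡ 322
420^12 ≡ 315
420^14 ≡ 405
420^18 ≡ 96
420^21 ≡ 46
420^24 ≡ 45
420^28 ≡ 378
420^36 ≡ 400
420^42 ≡ 463
420^56 ≡ 175
420^63 ≡ 360
420^72 ≡ 210
420^84 ≡ 30
420^126 ≡ 115
420^168 ≡ 349
420^252 ≡ 1
Therefore the multiplicative order of 420 modulo 551 is 252.

252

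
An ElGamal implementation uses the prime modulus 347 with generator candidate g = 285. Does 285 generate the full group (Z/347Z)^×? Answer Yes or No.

No

φ(347) = 347 − 1 = 346 = 2 · 173.
Test 285^(346/q) mod 347 for each prime factor q of 346:
285^173 ≡ 1 (mod 347)  [q = 2: ≡ 1 ✗]
285^2 ≡ 27 (mod 347)  [q = 173: ≢ 1 ✓]
Since 285^173 ≡ 1, the order of 285 divides 173 < 346, so 285 is not a primitive root.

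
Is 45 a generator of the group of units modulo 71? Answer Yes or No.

φ(71) = 71 − 1 = 70 = 2 · 5 · 7.
45 is a primitive root mod 71 iff 45^(φ(71)/q) ≢ 1 for every prime q | φ(71), i.e. q ∈ {2, 5, 7}.
45^35 ≡ 1 (mod 71)  [q = 2: ≡ 1 ✗]
45^14 ≡ 1 (mod 71)  [q = 5: ≡ 1 ✗]
45^10 ≡ 32 (mod 71)  [q = 7: ≢ 1 ✓]
The check at q = 2 fails, so 45 generates a proper subgroup.

No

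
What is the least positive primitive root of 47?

φ(47) = 47 − 1 = 46 = 2 · 23.
Test candidates g = 2, 3, … against the prime factors q ∈ {2, 23} of φ(47): g is a generator iff g^(46/q) ≢ 1 for every such q.
g = 2: 2^23 ≡ 1 — hits 1, so not a primitive root.
g = 3: 3^23 ≡ 1 — hits 1, so not a primitive root.
g = 4: 4^23 ≡ 1 — hits 1, so not a primitive root.
g = 5: 5^23 ≡ 46; 5^2 ≡ 25 — none is 1, so 5 is a primitive root.
Hence the least primitive root of 47 is 5.

5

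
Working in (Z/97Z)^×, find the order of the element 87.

96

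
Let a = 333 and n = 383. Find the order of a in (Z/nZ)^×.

382

By Lagrange's theorem, ord_383(333) divides φ(383) = 383 − 1 = 382 = 2 · 191.
Divisors of 382: 1, 2, 191, 382.
Evaluate successive powers at the divisors of 382:
333^1 ≡ 333
333^2 ≡ 202
333^191 ≡ 382
333^382 ≡ 1
The smallest such exponent is 382, so the order of 333 is 382.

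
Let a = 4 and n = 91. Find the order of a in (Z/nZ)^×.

6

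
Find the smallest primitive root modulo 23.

5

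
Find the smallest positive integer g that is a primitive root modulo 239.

φ(239) = 239 − 1 = 238 = 2 · 7 · 17.
Test candidates g = 2, 3, … against the prime factors q ∈ {2, 7, 17} of φ(239): g is a generator iff g^(238/q) ≢ 1 for every such q.
g = 2: 2^119 ≡ 1 — hits 1, so not a primitive root.
g = 3: 3^119 ≡ 1 — hits 1, so not a primitive root.
g = 4: 4^119 ≡ 1 — hits 1, so not a primitive root.
g = 5: 5^119 ≡ 1 — hits 1, so not a primitive root.
g = 6: 6^119 ≡ 1 — hits 1, so not a primitive root.
g = 7: 7^119 ≡ 238; 7^34 ≡ 24; 7^14 ≡ 211 — none is 1, so 7 is a primitive root.
The smallest primitive root modulo 239 is 7.

7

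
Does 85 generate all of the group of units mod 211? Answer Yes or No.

φ(211) = 211 − 1 = 210 = 2 · 3 · 5 · 7.
85 is a primitive root mod 211 iff 85^(φ(211)/q) ≢ 1 for every prime q | φ(211), i.e. q ∈ {2, 3, 5, 7}.
85^105 ≡ 210 (mod 211)  [q = 2: ≢ 1 ✓]
85^70 ≡ 196 (mod 211)  [q = 3: ≢ 1 ✓]
85^42 ≡ 107 (mod 211)  [q = 5: ≢ 1 ✓]
85^30 ≡ 123 (mod 211)  [q = 7: ≢ 1 ✓]
Every test exponent gives a nontrivial residue, hence 85 generates the full group.

Yes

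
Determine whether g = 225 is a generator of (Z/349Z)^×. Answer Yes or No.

No

φ(349) = 349 − 1 = 348 = 2^2 · 3 · 29.
225 is a primitive root mod 349 iff 225^(φ(349)/q) ≢ 1 for every prime q | φ(349), i.e. q ∈ {2, 3, 29}.
225^174 ≡ 1 (mod 349)  [q = 2: ≡ 1 ✗]
225^116 ≡ 122 (mod 349)  [q = 3: ≢ 1 ✓]
225^12 ≡ 31 (mod 349)  [q = 29: ≢ 1 ✓]
Since 225^174 ≡ 1, the order of 225 divides 174 < 348, so 225 is not a primitive root.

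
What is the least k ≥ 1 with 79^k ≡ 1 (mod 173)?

172

Since 79 ∈ (Z/173Z)^×, its order divides φ(173) = 173 − 1 = 172 = 2^2 · 43.
Divisors of 172: 1, 2, 4, 43, 86, 172.
Compute 79^d (mod 173) for the divisors d until we hit 1:
79^1 ≡ 79 (mod 173)
79^2 ≡ 13 (mod 173)
79^4 ≡ 169 (mod 173)
79^43 ≡ 93 (mod 173)
79^86 ≡ 172 (mod 173)
79^172 ≡ 1 (mod 173) ✓
Therefore the multiplicative order of 79 modulo 173 is 172.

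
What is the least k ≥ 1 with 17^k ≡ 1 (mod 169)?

78

Since 17 ∈ (Z/169Z)^×, its order divides φ(169) = φ(13^2) = 13·(13−1) = 156 = 2^2 · 3 · 13.
Divisors of 156: 1, 2, 3, 4, 6, 12, 13, 26, 39, 52, 78, 156.
Test each divisor d:
17^1 ≡ 17 (mod 169)
17^2 ≡ 120 (mod 169)
17^3 ≡ 12 (mod 169)
17^4 ≡ 35 (mod 169)
17^6 ≡ 144 (mod 169)
17^12 ≡ 118 (mod 169)
17^13 ≡ 147 (mod 169)
17^26 ≡ 146 (mod 169)
17^39 ≡ 168 (mod 169)
17^52 ≡ 22 (mod 169)
17^78 ≡ 1 (mod 169) ✓
Hence ord(17) = 78.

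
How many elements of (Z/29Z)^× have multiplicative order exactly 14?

φ(29) = 29 − 1 = 28 = 2^2 · 7.
(Z/29Z)^× is cyclic (|G| = 28); a cyclic group of order m has exactly φ(d) elements of each order d | m, and none otherwise.
14 = 2 · 7 divides 28, and φ(14) = 6.

6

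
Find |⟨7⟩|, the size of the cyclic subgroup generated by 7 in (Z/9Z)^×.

3

Since 7 ∈ (Z/9Z)^×, its order divides φ(9) = φ(3^2) = 3·(3−1) = 6 = 2 · 3.
Divisors of 6: 1, 2, 3, 6.
Evaluate successive powers at the divisors of 6:
7^1 ≡ 7
7^2 ≡ 4
7^3 ≡ 1
The smallest such exponent is 3, so the order of 7 is 3.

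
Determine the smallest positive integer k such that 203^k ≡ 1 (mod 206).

17

The order of 203 must divide φ(206) = φ(2)·φ(103) = 1·102 = 102 = 2 · 3 · 17.
Divisors of 102: 1, 2, 3, 6, 17, 34, 51, 102.
Compute 203^d (mod 206) for the divisors d until we hit 1:
203^1 ≡ 203 (mod 206)
203^2 ≡ 9 (mod 206)
203^3 ≡ 179 (mod 206)
203^6 ≡ 111 (mod 206)
203^17 ≡ 1 (mod 206) ✓
Therefore the multiplicative order of 203 modulo 206 is 17.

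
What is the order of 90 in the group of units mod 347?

173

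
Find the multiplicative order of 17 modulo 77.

Since 17 ∈ (Z/77Z)^×, its order divides φ(77) = φ(7·11) = (7−1)·(11−1) = 6·10 = 60 = 2^2 · 3 · 5.
Divisors of 60: 1, 2, 3, 4, 5, 6, 10, 12, 15, 20, 30, 60.
Evaluate successive powers at the divisors of 60:
17^1 ≡ 17 (mod 77)
17^2 ≡ 58 (mod 77)
17^3 ≡ 62 (mod 77)
17^4 ≡ 53 (mod 77)
17^5 ≡ 54 (mod 77)
17^6 ≡ 71 (mod 77)
17^10 ≡ 67 (mod 77)
17^12 ≡ 36 (mod 77)
17^15 ≡ 76 (mod 77)
17^20 ≡ 23 (mod 77)
17^30 ≡ 1 (mod 77) ✓
The smallest such exponent is 30, so the order of 17 is 30.

30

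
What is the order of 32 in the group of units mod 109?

Since 32 ∈ (Z/109Z)^×, its order divides φ(109) = 109 − 1 = 108 = 2^2 · 3^3.
Divisors of 108: 1, 2, 3, 4, 6, 9, 12, 18, 27, 36, 54, 108.
Check 32^d mod 109 for each divisor in increasing order:
32^1 ≡ 32 (mod 109)
32^2 ≡ 43 (mod 109)
32^3 ≡ 68 (mod 109)
32^4 ≡ 105 (mod 109)
32^6 ≡ 46 (mod 109)
32^9 ≡ 76 (mod 109)
32^12 ≡ 45 (mod 109)
32^18 ≡ 108 (mod 109)
32^27 ≡ 33 (mod 109)
32^36 ≡ 1 (mod 109) ✓
So ord_109(32) = 36.

36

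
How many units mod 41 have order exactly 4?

φ(41) = 41 − 1 = 40 = 2^3 · 5.
(Z/41Z)^× is cyclic (|G| = 40); a cyclic group of order m has exactly φ(d) elements of each order d | m, and none otherwise.
4 = 2^2 divides 40, and φ(4) = 2.

2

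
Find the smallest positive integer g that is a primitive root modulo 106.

φ(106) = φ(2)·φ(53) = 1·52 = 52 = 2^2 · 13.
g is a primitive root iff g^(52/q) ≢ 1 (mod 106) for each prime q ∈ {2, 13}.
g = 2: gcd(2, 106) = 2 > 1, not a unit — skip.
g = 3: 3^26 ≡ 105; 3^4 ≡ 81 — none is 1, so 3 is a primitive root.
Hence the least primitive root of 106 is 3.

3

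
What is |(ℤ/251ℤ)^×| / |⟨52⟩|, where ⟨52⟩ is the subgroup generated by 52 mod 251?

The order of 52 must divide φ(251) = 251 − 1 = 250 = 2 · 5^3.
Divisors of 250: 1, 2, 5, 10, 25, 50, 125, 250.
Check 52^d mod 251 for each divisor in increasing order:
52^1 ≡ 52
52^2 ≡ 194
52^5 ≡ 25
52^10 ≡ 123
52^25 ≡ 219
52^50 ≡ 20
52^125 ≡ 1
The order of 52 is 125, so the subgroup it generates has 125 elements.
Index = |(Z/251Z)^×| / |⟨52⟩| = 250 / 125 = 2.

2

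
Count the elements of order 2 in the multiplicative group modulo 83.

1

φ(83) = 83 − 1 = 82 = 2 · 41.
Since (Z/83Z)^× is cyclic of order 82, the number of elements of order d is φ(d) when d | 82 and 0 otherwise.
2 | 82, and φ(2) = 2 − 1 = 1.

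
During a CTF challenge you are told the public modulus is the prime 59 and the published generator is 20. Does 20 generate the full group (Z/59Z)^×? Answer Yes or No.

No

φ(59) = 59 − 1 = 58 = 2 · 29.
20 is a primitive root mod 59 iff 20^(φ(59)/q) ≢ 1 for every prime q | φ(59), i.e. q ∈ {2, 29}.
20^29 ≡ 1 (mod 59)  [q = 2: ≡ 1 ✗]
20^2 ≡ 46 (mod 59)  [q = 29: ≢ 1 ✓]
Since 20^29 ≡ 1, the order of 20 divides 29 < 58, so 20 is not a primitive root.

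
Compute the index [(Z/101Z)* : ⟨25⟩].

4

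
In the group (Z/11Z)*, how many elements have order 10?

φ(11) = 11 − 1 = 10 = 2 · 5.
(Z/11Z)^× is cyclic (|G| = 10); a cyclic group of order m has exactly φ(d) elements of each order d | m, and none otherwise.
10 = 2 · 5 divides 10, and φ(10) = 4.

4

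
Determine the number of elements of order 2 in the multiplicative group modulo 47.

φ(47) = 47 − 1 = 46 = 2 · 23.
In a cyclic group of order 46, there are φ(d) elements of order d for each divisor d of 46, and zero for non-divisors.
2 | 46, and φ(2) = 2 − 1 = 1.

1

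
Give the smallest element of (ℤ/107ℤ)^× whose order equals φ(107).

2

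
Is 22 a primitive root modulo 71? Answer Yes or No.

Yes

φ(71) = 71 − 1 = 70 = 2 · 5 · 7.
An element g generates (Z/71Z)^× iff g^(70/q) ≢ 1 (mod 71) for each prime q ∈ {2, 5, 7}.
22^35 ≡ 70 (mod 71)  [q = 2: ≢ 1 ✓]
22^14 ≡ 5 (mod 71)  [q = 5: ≢ 1 ✓]
22^10 ≡ 37 (mod 71)  [q = 7: ≢ 1 ✓]
Every test exponent gives a nontrivial residue, hence 22 generates the full group.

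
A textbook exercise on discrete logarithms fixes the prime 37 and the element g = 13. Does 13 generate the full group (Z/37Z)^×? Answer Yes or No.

Yes

φ(37) = 37 − 1 = 36 = 2^2 · 3^2.
Test 13^(36/q) mod 37 for each prime factor q of 36:
13^18 ≡ 36 (mod 37)  [q = 2: ≢ 1 ✓]
13^12 ≡ 10 (mod 37)  [q = 3: ≢ 1 ✓]
Every test exponent gives a nontrivial residue, hence 13 generates the full group.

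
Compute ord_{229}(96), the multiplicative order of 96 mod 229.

Since 96 ∈ (Z/229Z)^×, its order divides φ(229) = 229 − 1 = 228 = 2^2 · 3 · 19.
Divisors of 228: 1, 2, 3, 4, 6, 12, 19, 38, 57, 76, 114, 228.
Test each divisor d:
96^1 ≡ 96 (mod 229)
96^2 ≡ 56 (mod 229)
96^3 ≡ 109 (mod 229)
96^4 ≡ 159 (mod 229)
96^6 ≡ 202 (mod 229)
96^12 ≡ 42 (mod 229)
96^19 ≡ 140 (mod 229)
96^38 ≡ 135 (mod 229)
96^57 ≡ 122 (mod 229)
96^76 ≡ 134 (mod 229)
96^114 ≡ 228 (mod 229)
96^228 ≡ 1 (mod 229) ✓
Hence ord(96) = 228.

228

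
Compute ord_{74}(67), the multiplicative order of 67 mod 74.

The order of 67 must divide φ(74) = φ(2)·φ(37) = 1·36 = 36 = 2^2 · 3^2.
Divisors of 36: 1, 2, 3, 4, 6, 9, 12, 18, 36.
Evaluate successive powers at the divisors of 36:
67^1 ≡ 67 (mod 74)
67^2 ≡ 49 (mod 74)
67^3 ≡ 27 (mod 74)
67^4 ≡ 33 (mod 74)
67^6 ≡ 63 (mod 74)
67^9 ≡ 73 (mod 74)
67^12 ≡ 47 (mod 74)
67^18 ≡ 1 (mod 74) ✓
The smallest such exponent is 18, so the order of 67 is 18.

18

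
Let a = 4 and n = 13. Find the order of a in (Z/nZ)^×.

ord(4) | φ(13) = 13 − 1 = 12 = 2^2 · 3.
Divisors of 12: 1, 2, 3, 4, 6, 12.
Compute 4^d (mod 13) for the divisors d until we hit 1:
4^1 ≡ 4 (mod 13)
4^2 ≡ 3 (mod 13)
4^3 ≡ 12 (mod 13)
4^4 ≡ 9 (mod 13)
4^6 ≡ 1 (mod 13) ✓
Therefore the multiplicative order of 4 modulo 13 is 6.

6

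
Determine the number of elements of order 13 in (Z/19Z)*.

0

φ(19) = 19 − 1 = 18 = 2 · 3^2.
Since (Z/19Z)^× is cyclic of order 18, the number of elements of order d is φ(d) when d | 18 and 0 otherwise.
Here 18 is not a multiple of 13, so there are no elements of order 13.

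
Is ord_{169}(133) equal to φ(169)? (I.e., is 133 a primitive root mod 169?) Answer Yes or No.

φ(169) = φ(13^2) = 13·(13−1) = 156 = 2^2 · 3 · 13.
An element g generates (Z/169Z)^× iff g^(156/q) ≢ 1 (mod 169) for each prime q ∈ {2, 3, 13}.
133^78 ≡ 1 (mod 169)  [q = 2: ≡ 1 ✗]
133^52 ≡ 146 (mod 169)  [q = 3: ≢ 1 ✓]
133^12 ≡ 118 (mod 169)  [q = 13: ≢ 1 ✓]
Since 133^78 ≡ 1, the order of 133 divides 78 < 156, so 133 is not a primitive root.

No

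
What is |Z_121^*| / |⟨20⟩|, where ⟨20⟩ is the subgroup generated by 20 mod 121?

2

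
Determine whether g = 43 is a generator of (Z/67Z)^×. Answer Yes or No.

No

φ(67) = 67 − 1 = 66 = 2 · 3 · 11.
Test 43^(66/q) mod 67 for each prime factor q of 66:
43^33 ≡ 66 (mod 67)  [q = 2: ≢ 1 ✓]
43^22 ≡ 1 (mod 67)  [q = 3: ≡ 1 ✗]
43^6 ≡ 15 (mod 67)  [q = 11: ≢ 1 ✓]
The check at q = 3 fails, so 43 generates a proper subgroup.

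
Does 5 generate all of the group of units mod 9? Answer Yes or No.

Yes

φ(9) = φ(3^2) = 3·(3−1) = 6 = 2 · 3.
An element g generates (Z/9Z)^× iff g^(6/q) ≢ 1 (mod 9) for each prime q ∈ {2, 3}.
5^3 ≡ 8 (mod 9)  [q = 2: ≢ 1 ✓]
5^2 ≡ 7 (mod 9)  [q = 3: ≢ 1 ✓]
None equal 1, so ord_9(5) = 6: 5 is a primitive root.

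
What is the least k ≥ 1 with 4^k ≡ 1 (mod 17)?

4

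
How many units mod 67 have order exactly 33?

20

φ(67) = 67 − 1 = 66 = 2 · 3 · 11.
Since (Z/67Z)^× is cyclic of order 66, the number of elements of order d is φ(d) when d | 66 and 0 otherwise.
33 = 3 · 11 divides 66, and φ(33) = 20.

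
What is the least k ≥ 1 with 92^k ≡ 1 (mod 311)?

310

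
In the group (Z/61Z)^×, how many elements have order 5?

4

φ(61) = 61 − 1 = 60 = 2^2 · 3 · 5.
Since (Z/61Z)^× is cyclic of order 60, the number of elements of order d is φ(d) when d | 60 and 0 otherwise.
5 | 60, and φ(5) = 5 − 1 = 4.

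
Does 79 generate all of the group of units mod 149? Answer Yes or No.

Yes

φ(149) = 149 − 1 = 148 = 2^2 · 37.
Test 79^(148/q) mod 149 for each prime factor q of 148:
79^74 ≡ 148 (mod 149)  [q = 2: ≢ 1 ✓]
79^4 ≡ 140 (mod 149)  [q = 37: ≢ 1 ✓]
None equal 1, so ord_149(79) = 148: 79 is a primitive root.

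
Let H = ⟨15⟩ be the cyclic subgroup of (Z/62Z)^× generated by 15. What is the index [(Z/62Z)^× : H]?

Since 15 ∈ (Z/62Z)^×, its order divides φ(62) = φ(2)·φ(31) = 1·30 = 30 = 2 · 3 · 5.
Divisors of 30: 1, 2, 3, 5, 6, 10, 15, 30.
Check 15^d mod 62 for each divisor in increasing order:
15^1 ≡ 15 (mod 62)
15^2 ≡ 39 (mod 62)
15^3 ≡ 27 (mod 62)
15^5 ≡ 61 (mod 62)
15^6 ≡ 47 (mod 62)
15^10 ≡ 1 (mod 62) ✓
So ord_62(15) = 10, hence |⟨15⟩| = 10.
The index is φ(62) / ord(15) = 30 / 10 = 3.

3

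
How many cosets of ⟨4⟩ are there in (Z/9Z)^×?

2

ord(4) | φ(9) = φ(3^2) = 3·(3−1) = 6 = 2 · 3.
Divisors of 6: 1, 2, 3, 6.
Test each divisor d:
4^1 ≡ 4
4^2 ≡ 7
4^3 ≡ 1
So ord_9(4) = 3, hence |⟨4⟩| = 3.
The index is φ(9) / ord(4) = 6 / 3 = 2.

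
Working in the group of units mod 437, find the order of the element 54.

99

ord(54) | φ(437) = φ(19·23) = (19−1)·(23−1) = 18·22 = 396 = 2^2 · 3^2 · 11.
Divisors of 396: 1, 2, 3, 4, 6, 9, 11, 12, 18, 22, 33, 36, 44, 66, 99, 132, 198, 396.
Evaluate successive powers at the divisors of 396:
54^1 ≡ 54 (mod 437)
54^2 ≡ 294 (mod 437)
54^3 ≡ 144 (mod 437)
54^4 ≡ 347 (mod 437)
54^6 ≡ 197 (mod 437)
54^9 ≡ 400 (mod 437)
54^11 ≡ 47 (mod 437)
54^12 ≡ 353 (mod 437)
54^18 ≡ 58 (mod 437)
54^22 ≡ 24 (mod 437)
54^33 ≡ 254 (mod 437)
54^36 ≡ 305 (mod 437)
54^44 ≡ 139 (mod 437)
54^66 ≡ 277 (mod 437)
54^99 ≡ 1 (mod 437) ✓
Hence ord(54) = 99.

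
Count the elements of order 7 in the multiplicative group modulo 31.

φ(31) = 31 − 1 = 30 = 2 · 3 · 5.
In a cyclic group of order 30, there are φ(d) elements of order d for each divisor d of 30, and zero for non-divisors.
Since 7 ∤ 30, the count is 0.

0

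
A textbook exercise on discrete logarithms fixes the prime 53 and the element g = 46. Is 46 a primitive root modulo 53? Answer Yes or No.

φ(53) = 53 − 1 = 52 = 2^2 · 13.
It suffices to check that the order of 46 is not a proper divisor of 52: compute 46^(52/q) for q ∈ {2, 13}.
46^26 ≡ 1 (mod 53)  [q = 2: ≡ 1 ✗]
46^4 ≡ 16 (mod 53)  [q = 13: ≢ 1 ✓]
Since 46^26 ≡ 1, the order of 46 divides 26 < 52, so 46 is not a primitive root.

No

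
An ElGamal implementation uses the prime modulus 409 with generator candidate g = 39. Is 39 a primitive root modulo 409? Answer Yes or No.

Yes

φ(409) = 409 − 1 = 408 = 2^3 · 3 · 17.
It suffices to check that the order of 39 is not a proper divisor of 408: compute 39^(408/q) for q ∈ {2, 3, 17}.
39^204 ≡ 408 (mod 409)  [q = 2: ≢ 1 ✓]
39^136 ≡ 53 (mod 409)  [q = 3: ≢ 1 ✓]
39^24 ≡ 82 (mod 409)  [q = 17: ≢ 1 ✓]
Every test exponent gives a nontrivial residue, hence 39 generates the full group.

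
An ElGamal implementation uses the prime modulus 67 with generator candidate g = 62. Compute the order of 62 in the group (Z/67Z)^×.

11

The order of 62 must divide φ(67) = 67 − 1 = 66 = 2 · 3 · 11.
Divisors of 66: 1, 2, 3, 6, 11, 22, 33, 66.
Test each divisor d:
62^1 ≡ 62
62^2 ≡ 25
62^3 ≡ 9
62^6 ≡ 14
62^11 ≡ 1
So ord_67(62) = 11.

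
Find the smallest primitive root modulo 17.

3

φ(17) = 17 − 1 = 16 = 2^4.
Test candidates g = 2, 3, … against the prime factors q ∈ {2} of φ(17): g is a generator iff g^(16/q) ≢ 1 for every such q.
g = 2: 2^8 ≡ 1 — hits 1, so not a primitive root.
g = 3: 3^8 ≡ 16 — none is 1, so 3 is a primitive root.
Hence the least primitive root of 17 is 3.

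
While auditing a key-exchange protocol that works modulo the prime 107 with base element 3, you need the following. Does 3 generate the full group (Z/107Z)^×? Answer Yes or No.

φ(107) = 107 − 1 = 106 = 2 · 53.
3 is a primitive root mod 107 iff 3^(φ(107)/q) ≢ 1 for every prime q | φ(107), i.e. q ∈ {2, 53}.
3^53 ≡ 1 (mod 107)  [q = 2: ≡ 1 ✗]
3^2 ≡ 9 (mod 107)  [q = 53: ≢ 1 ✓]
3^53 ≡ 1 shows ord(3) | 53, strictly less than φ(107); not a primitive root.

No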